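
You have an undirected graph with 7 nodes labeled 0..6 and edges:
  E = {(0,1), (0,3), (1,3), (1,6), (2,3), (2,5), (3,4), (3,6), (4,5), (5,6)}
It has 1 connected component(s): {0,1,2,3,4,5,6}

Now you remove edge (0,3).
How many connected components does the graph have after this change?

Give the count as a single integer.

Answer: 1

Derivation:
Initial component count: 1
Remove (0,3): not a bridge. Count unchanged: 1.
  After removal, components: {0,1,2,3,4,5,6}
New component count: 1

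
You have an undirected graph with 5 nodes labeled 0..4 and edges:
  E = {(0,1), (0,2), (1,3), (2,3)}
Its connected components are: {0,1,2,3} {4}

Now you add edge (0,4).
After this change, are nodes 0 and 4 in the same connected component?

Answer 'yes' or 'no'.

Initial components: {0,1,2,3} {4}
Adding edge (0,4): merges {0,1,2,3} and {4}.
New components: {0,1,2,3,4}
Are 0 and 4 in the same component? yes

Answer: yes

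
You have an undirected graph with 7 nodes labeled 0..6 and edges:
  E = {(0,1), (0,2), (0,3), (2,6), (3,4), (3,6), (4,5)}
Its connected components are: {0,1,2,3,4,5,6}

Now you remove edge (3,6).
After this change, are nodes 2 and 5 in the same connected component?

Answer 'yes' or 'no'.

Answer: yes

Derivation:
Initial components: {0,1,2,3,4,5,6}
Removing edge (3,6): not a bridge — component count unchanged at 1.
New components: {0,1,2,3,4,5,6}
Are 2 and 5 in the same component? yes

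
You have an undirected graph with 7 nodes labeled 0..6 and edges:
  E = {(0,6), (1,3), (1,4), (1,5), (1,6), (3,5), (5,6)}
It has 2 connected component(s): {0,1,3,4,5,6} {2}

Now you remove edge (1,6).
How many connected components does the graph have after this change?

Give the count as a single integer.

Initial component count: 2
Remove (1,6): not a bridge. Count unchanged: 2.
  After removal, components: {0,1,3,4,5,6} {2}
New component count: 2

Answer: 2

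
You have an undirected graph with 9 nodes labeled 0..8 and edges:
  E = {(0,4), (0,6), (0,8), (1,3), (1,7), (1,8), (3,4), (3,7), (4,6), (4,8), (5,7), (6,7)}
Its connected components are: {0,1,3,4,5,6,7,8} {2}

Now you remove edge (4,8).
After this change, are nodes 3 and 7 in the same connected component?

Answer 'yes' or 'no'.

Initial components: {0,1,3,4,5,6,7,8} {2}
Removing edge (4,8): not a bridge — component count unchanged at 2.
New components: {0,1,3,4,5,6,7,8} {2}
Are 3 and 7 in the same component? yes

Answer: yes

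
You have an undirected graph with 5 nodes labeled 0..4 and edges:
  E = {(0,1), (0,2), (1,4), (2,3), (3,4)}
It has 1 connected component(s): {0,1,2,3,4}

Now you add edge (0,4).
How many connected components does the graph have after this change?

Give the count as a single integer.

Initial component count: 1
Add (0,4): endpoints already in same component. Count unchanged: 1.
New component count: 1

Answer: 1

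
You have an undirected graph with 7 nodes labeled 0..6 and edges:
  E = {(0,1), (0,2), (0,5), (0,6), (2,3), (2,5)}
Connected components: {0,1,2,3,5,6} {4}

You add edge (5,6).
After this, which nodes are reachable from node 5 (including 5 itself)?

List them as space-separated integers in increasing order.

Before: nodes reachable from 5: {0,1,2,3,5,6}
Adding (5,6): both endpoints already in same component. Reachability from 5 unchanged.
After: nodes reachable from 5: {0,1,2,3,5,6}

Answer: 0 1 2 3 5 6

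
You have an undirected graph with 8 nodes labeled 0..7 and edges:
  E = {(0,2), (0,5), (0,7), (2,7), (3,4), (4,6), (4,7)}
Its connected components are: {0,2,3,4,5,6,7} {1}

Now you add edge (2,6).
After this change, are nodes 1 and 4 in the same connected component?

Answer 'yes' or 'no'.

Initial components: {0,2,3,4,5,6,7} {1}
Adding edge (2,6): both already in same component {0,2,3,4,5,6,7}. No change.
New components: {0,2,3,4,5,6,7} {1}
Are 1 and 4 in the same component? no

Answer: no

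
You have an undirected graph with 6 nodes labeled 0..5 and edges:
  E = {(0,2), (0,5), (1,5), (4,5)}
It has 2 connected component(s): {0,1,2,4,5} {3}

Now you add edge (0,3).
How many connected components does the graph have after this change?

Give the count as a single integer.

Answer: 1

Derivation:
Initial component count: 2
Add (0,3): merges two components. Count decreases: 2 -> 1.
New component count: 1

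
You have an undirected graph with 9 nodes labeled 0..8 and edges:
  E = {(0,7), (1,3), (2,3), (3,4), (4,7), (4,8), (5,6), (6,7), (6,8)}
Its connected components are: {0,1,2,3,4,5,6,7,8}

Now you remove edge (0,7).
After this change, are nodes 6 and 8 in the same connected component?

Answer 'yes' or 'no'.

Answer: yes

Derivation:
Initial components: {0,1,2,3,4,5,6,7,8}
Removing edge (0,7): it was a bridge — component count 1 -> 2.
New components: {0} {1,2,3,4,5,6,7,8}
Are 6 and 8 in the same component? yes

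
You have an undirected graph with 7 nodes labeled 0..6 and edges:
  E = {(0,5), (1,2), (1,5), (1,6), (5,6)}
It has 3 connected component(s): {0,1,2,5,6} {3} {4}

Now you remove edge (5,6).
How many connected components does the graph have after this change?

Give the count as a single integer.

Answer: 3

Derivation:
Initial component count: 3
Remove (5,6): not a bridge. Count unchanged: 3.
  After removal, components: {0,1,2,5,6} {3} {4}
New component count: 3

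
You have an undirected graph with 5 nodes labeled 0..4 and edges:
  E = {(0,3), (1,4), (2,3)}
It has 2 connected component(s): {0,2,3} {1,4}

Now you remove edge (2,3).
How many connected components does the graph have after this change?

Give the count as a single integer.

Initial component count: 2
Remove (2,3): it was a bridge. Count increases: 2 -> 3.
  After removal, components: {0,3} {1,4} {2}
New component count: 3

Answer: 3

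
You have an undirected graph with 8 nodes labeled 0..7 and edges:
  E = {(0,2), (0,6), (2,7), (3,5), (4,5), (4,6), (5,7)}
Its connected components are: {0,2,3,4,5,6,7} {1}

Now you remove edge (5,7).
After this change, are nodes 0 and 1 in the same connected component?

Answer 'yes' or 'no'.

Initial components: {0,2,3,4,5,6,7} {1}
Removing edge (5,7): not a bridge — component count unchanged at 2.
New components: {0,2,3,4,5,6,7} {1}
Are 0 and 1 in the same component? no

Answer: no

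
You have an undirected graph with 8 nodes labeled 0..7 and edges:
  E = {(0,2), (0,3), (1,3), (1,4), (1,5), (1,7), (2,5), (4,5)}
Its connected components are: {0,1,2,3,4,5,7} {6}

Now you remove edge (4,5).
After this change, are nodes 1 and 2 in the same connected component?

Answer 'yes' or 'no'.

Answer: yes

Derivation:
Initial components: {0,1,2,3,4,5,7} {6}
Removing edge (4,5): not a bridge — component count unchanged at 2.
New components: {0,1,2,3,4,5,7} {6}
Are 1 and 2 in the same component? yes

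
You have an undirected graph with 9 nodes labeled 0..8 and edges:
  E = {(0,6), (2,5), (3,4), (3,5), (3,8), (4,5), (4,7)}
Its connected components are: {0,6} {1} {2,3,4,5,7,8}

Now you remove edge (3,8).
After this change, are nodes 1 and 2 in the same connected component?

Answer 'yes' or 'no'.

Initial components: {0,6} {1} {2,3,4,5,7,8}
Removing edge (3,8): it was a bridge — component count 3 -> 4.
New components: {0,6} {1} {2,3,4,5,7} {8}
Are 1 and 2 in the same component? no

Answer: no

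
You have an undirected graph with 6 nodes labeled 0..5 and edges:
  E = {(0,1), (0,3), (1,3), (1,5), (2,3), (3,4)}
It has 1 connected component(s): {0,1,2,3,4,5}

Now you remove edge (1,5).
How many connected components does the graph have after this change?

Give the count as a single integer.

Initial component count: 1
Remove (1,5): it was a bridge. Count increases: 1 -> 2.
  After removal, components: {0,1,2,3,4} {5}
New component count: 2

Answer: 2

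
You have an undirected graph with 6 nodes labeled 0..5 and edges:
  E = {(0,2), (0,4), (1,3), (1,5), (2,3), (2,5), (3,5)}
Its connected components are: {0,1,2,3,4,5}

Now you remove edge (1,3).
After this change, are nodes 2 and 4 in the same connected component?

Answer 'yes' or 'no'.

Initial components: {0,1,2,3,4,5}
Removing edge (1,3): not a bridge — component count unchanged at 1.
New components: {0,1,2,3,4,5}
Are 2 and 4 in the same component? yes

Answer: yes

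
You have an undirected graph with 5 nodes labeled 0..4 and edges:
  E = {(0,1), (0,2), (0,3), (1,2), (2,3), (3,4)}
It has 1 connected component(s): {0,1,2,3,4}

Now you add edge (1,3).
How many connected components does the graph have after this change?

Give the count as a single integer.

Answer: 1

Derivation:
Initial component count: 1
Add (1,3): endpoints already in same component. Count unchanged: 1.
New component count: 1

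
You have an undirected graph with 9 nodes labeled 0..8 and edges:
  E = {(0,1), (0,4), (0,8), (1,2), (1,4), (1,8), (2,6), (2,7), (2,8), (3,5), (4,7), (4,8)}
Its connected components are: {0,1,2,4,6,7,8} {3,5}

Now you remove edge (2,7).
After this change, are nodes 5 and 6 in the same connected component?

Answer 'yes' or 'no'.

Answer: no

Derivation:
Initial components: {0,1,2,4,6,7,8} {3,5}
Removing edge (2,7): not a bridge — component count unchanged at 2.
New components: {0,1,2,4,6,7,8} {3,5}
Are 5 and 6 in the same component? no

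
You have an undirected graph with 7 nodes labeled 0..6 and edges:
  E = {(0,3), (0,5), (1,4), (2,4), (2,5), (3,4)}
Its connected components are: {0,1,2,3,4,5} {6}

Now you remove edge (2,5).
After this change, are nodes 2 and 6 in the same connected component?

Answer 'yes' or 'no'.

Initial components: {0,1,2,3,4,5} {6}
Removing edge (2,5): not a bridge — component count unchanged at 2.
New components: {0,1,2,3,4,5} {6}
Are 2 and 6 in the same component? no

Answer: no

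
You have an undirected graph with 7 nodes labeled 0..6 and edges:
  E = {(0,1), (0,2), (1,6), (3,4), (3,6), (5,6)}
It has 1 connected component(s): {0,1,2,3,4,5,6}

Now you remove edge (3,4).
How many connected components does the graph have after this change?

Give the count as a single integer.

Initial component count: 1
Remove (3,4): it was a bridge. Count increases: 1 -> 2.
  After removal, components: {0,1,2,3,5,6} {4}
New component count: 2

Answer: 2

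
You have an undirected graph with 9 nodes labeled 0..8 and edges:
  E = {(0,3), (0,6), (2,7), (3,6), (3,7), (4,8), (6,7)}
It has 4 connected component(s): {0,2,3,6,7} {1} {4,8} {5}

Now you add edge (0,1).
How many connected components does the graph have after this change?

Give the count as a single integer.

Answer: 3

Derivation:
Initial component count: 4
Add (0,1): merges two components. Count decreases: 4 -> 3.
New component count: 3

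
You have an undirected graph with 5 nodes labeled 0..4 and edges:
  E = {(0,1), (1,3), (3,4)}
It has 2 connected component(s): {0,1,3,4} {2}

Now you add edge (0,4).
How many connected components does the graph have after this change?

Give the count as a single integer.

Answer: 2

Derivation:
Initial component count: 2
Add (0,4): endpoints already in same component. Count unchanged: 2.
New component count: 2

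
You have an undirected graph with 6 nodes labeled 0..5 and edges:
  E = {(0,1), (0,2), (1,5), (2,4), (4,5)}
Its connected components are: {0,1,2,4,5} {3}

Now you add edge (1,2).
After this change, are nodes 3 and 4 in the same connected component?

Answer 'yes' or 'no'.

Initial components: {0,1,2,4,5} {3}
Adding edge (1,2): both already in same component {0,1,2,4,5}. No change.
New components: {0,1,2,4,5} {3}
Are 3 and 4 in the same component? no

Answer: no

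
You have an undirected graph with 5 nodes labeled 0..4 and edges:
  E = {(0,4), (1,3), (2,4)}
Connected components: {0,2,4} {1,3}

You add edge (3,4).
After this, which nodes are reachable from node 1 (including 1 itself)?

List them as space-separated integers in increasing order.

Answer: 0 1 2 3 4

Derivation:
Before: nodes reachable from 1: {1,3}
Adding (3,4): merges 1's component with another. Reachability grows.
After: nodes reachable from 1: {0,1,2,3,4}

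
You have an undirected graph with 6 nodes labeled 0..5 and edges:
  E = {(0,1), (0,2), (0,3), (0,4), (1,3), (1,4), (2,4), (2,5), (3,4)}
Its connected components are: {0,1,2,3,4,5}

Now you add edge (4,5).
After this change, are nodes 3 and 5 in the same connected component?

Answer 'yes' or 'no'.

Initial components: {0,1,2,3,4,5}
Adding edge (4,5): both already in same component {0,1,2,3,4,5}. No change.
New components: {0,1,2,3,4,5}
Are 3 and 5 in the same component? yes

Answer: yes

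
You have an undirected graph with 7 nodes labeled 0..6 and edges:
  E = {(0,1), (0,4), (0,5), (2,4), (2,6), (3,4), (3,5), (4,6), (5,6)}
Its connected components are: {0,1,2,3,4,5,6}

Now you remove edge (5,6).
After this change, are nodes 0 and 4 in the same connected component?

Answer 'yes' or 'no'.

Initial components: {0,1,2,3,4,5,6}
Removing edge (5,6): not a bridge — component count unchanged at 1.
New components: {0,1,2,3,4,5,6}
Are 0 and 4 in the same component? yes

Answer: yes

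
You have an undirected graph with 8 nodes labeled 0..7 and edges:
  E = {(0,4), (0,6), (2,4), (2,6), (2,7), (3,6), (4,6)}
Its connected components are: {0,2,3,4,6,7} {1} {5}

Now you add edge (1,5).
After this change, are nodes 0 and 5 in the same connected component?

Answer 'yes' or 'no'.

Initial components: {0,2,3,4,6,7} {1} {5}
Adding edge (1,5): merges {1} and {5}.
New components: {0,2,3,4,6,7} {1,5}
Are 0 and 5 in the same component? no

Answer: no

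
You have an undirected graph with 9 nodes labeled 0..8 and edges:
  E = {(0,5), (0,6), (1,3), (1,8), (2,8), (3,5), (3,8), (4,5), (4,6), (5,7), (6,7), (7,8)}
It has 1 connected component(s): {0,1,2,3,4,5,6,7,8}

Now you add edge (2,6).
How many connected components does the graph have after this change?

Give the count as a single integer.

Initial component count: 1
Add (2,6): endpoints already in same component. Count unchanged: 1.
New component count: 1

Answer: 1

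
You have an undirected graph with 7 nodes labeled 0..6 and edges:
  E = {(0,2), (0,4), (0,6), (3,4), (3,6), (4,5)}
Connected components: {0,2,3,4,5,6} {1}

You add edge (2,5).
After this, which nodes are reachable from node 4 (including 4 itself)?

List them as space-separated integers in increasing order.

Answer: 0 2 3 4 5 6

Derivation:
Before: nodes reachable from 4: {0,2,3,4,5,6}
Adding (2,5): both endpoints already in same component. Reachability from 4 unchanged.
After: nodes reachable from 4: {0,2,3,4,5,6}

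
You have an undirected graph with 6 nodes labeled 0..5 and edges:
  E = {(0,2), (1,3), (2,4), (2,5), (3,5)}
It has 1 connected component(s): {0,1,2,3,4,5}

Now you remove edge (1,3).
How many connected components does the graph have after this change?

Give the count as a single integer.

Answer: 2

Derivation:
Initial component count: 1
Remove (1,3): it was a bridge. Count increases: 1 -> 2.
  After removal, components: {0,2,3,4,5} {1}
New component count: 2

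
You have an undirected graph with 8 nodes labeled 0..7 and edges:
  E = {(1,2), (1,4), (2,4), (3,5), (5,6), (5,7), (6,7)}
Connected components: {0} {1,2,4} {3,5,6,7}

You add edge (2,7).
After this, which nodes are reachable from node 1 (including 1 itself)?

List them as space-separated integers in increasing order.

Before: nodes reachable from 1: {1,2,4}
Adding (2,7): merges 1's component with another. Reachability grows.
After: nodes reachable from 1: {1,2,3,4,5,6,7}

Answer: 1 2 3 4 5 6 7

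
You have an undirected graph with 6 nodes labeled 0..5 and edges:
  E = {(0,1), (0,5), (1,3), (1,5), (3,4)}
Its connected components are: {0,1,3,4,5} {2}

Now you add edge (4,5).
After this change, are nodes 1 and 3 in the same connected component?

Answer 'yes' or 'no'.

Answer: yes

Derivation:
Initial components: {0,1,3,4,5} {2}
Adding edge (4,5): both already in same component {0,1,3,4,5}. No change.
New components: {0,1,3,4,5} {2}
Are 1 and 3 in the same component? yes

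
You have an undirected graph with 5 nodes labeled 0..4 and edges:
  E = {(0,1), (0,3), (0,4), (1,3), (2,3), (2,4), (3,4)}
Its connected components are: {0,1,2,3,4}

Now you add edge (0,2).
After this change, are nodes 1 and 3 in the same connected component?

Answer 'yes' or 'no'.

Initial components: {0,1,2,3,4}
Adding edge (0,2): both already in same component {0,1,2,3,4}. No change.
New components: {0,1,2,3,4}
Are 1 and 3 in the same component? yes

Answer: yes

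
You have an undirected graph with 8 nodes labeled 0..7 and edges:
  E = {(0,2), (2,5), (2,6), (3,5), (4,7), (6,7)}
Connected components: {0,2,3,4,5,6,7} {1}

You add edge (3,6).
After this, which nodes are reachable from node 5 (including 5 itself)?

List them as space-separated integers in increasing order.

Before: nodes reachable from 5: {0,2,3,4,5,6,7}
Adding (3,6): both endpoints already in same component. Reachability from 5 unchanged.
After: nodes reachable from 5: {0,2,3,4,5,6,7}

Answer: 0 2 3 4 5 6 7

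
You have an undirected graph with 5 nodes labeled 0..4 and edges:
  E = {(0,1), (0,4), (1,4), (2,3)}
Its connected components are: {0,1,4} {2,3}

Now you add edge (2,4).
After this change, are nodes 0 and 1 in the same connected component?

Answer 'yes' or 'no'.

Answer: yes

Derivation:
Initial components: {0,1,4} {2,3}
Adding edge (2,4): merges {2,3} and {0,1,4}.
New components: {0,1,2,3,4}
Are 0 and 1 in the same component? yes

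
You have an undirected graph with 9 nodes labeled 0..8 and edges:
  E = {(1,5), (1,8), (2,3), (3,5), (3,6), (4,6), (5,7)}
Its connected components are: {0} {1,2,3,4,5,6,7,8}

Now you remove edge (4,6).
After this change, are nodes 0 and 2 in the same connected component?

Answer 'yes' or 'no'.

Initial components: {0} {1,2,3,4,5,6,7,8}
Removing edge (4,6): it was a bridge — component count 2 -> 3.
New components: {0} {1,2,3,5,6,7,8} {4}
Are 0 and 2 in the same component? no

Answer: no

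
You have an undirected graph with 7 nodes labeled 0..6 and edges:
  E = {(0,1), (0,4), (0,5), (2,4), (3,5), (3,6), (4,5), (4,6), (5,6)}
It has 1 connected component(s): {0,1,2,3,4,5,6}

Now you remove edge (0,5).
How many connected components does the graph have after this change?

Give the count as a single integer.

Initial component count: 1
Remove (0,5): not a bridge. Count unchanged: 1.
  After removal, components: {0,1,2,3,4,5,6}
New component count: 1

Answer: 1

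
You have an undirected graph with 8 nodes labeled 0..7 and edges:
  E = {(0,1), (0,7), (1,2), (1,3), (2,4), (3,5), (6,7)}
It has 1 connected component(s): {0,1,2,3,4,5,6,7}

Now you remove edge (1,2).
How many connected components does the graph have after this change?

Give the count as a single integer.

Answer: 2

Derivation:
Initial component count: 1
Remove (1,2): it was a bridge. Count increases: 1 -> 2.
  After removal, components: {0,1,3,5,6,7} {2,4}
New component count: 2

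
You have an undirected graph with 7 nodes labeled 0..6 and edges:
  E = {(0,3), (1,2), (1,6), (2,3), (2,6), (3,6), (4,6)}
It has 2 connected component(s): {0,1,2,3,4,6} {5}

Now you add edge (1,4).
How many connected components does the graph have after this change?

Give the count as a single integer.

Answer: 2

Derivation:
Initial component count: 2
Add (1,4): endpoints already in same component. Count unchanged: 2.
New component count: 2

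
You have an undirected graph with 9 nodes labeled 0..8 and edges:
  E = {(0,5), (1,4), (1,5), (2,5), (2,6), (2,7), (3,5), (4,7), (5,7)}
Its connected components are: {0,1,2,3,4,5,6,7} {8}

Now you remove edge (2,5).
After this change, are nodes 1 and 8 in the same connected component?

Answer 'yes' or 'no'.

Initial components: {0,1,2,3,4,5,6,7} {8}
Removing edge (2,5): not a bridge — component count unchanged at 2.
New components: {0,1,2,3,4,5,6,7} {8}
Are 1 and 8 in the same component? no

Answer: no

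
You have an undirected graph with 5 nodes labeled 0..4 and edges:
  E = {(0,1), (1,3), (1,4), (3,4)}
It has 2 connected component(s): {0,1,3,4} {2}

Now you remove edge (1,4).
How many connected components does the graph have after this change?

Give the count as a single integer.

Answer: 2

Derivation:
Initial component count: 2
Remove (1,4): not a bridge. Count unchanged: 2.
  After removal, components: {0,1,3,4} {2}
New component count: 2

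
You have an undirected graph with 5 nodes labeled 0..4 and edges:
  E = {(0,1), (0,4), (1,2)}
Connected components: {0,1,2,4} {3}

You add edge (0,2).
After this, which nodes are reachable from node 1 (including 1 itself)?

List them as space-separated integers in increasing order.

Before: nodes reachable from 1: {0,1,2,4}
Adding (0,2): both endpoints already in same component. Reachability from 1 unchanged.
After: nodes reachable from 1: {0,1,2,4}

Answer: 0 1 2 4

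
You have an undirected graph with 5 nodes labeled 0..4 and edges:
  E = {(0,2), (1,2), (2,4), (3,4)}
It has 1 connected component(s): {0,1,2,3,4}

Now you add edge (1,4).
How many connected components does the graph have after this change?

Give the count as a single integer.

Initial component count: 1
Add (1,4): endpoints already in same component. Count unchanged: 1.
New component count: 1

Answer: 1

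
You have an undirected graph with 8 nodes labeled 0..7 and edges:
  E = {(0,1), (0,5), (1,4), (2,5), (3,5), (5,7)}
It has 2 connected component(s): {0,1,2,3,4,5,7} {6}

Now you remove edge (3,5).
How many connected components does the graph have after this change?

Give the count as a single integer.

Initial component count: 2
Remove (3,5): it was a bridge. Count increases: 2 -> 3.
  After removal, components: {0,1,2,4,5,7} {3} {6}
New component count: 3

Answer: 3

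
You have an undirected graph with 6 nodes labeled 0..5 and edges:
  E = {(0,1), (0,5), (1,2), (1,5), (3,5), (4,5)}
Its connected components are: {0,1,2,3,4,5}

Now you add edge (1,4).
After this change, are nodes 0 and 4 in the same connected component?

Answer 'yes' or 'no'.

Answer: yes

Derivation:
Initial components: {0,1,2,3,4,5}
Adding edge (1,4): both already in same component {0,1,2,3,4,5}. No change.
New components: {0,1,2,3,4,5}
Are 0 and 4 in the same component? yes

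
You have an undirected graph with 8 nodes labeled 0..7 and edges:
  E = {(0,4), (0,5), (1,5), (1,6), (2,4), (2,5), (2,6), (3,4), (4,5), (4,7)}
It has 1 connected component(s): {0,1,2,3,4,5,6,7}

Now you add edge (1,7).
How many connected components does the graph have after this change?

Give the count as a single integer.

Initial component count: 1
Add (1,7): endpoints already in same component. Count unchanged: 1.
New component count: 1

Answer: 1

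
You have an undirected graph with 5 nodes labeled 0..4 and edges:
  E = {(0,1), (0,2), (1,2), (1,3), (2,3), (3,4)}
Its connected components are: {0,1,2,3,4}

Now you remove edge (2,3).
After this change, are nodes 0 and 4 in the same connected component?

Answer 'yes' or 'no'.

Initial components: {0,1,2,3,4}
Removing edge (2,3): not a bridge — component count unchanged at 1.
New components: {0,1,2,3,4}
Are 0 and 4 in the same component? yes

Answer: yes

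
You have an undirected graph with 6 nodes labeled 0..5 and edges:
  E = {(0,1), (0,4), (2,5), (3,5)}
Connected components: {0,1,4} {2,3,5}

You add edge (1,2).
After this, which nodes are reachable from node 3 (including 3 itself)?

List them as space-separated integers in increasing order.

Answer: 0 1 2 3 4 5

Derivation:
Before: nodes reachable from 3: {2,3,5}
Adding (1,2): merges 3's component with another. Reachability grows.
After: nodes reachable from 3: {0,1,2,3,4,5}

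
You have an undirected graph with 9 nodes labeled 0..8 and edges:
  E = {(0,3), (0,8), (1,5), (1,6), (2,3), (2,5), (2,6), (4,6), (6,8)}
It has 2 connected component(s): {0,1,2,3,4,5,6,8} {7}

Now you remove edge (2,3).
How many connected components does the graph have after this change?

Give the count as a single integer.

Initial component count: 2
Remove (2,3): not a bridge. Count unchanged: 2.
  After removal, components: {0,1,2,3,4,5,6,8} {7}
New component count: 2

Answer: 2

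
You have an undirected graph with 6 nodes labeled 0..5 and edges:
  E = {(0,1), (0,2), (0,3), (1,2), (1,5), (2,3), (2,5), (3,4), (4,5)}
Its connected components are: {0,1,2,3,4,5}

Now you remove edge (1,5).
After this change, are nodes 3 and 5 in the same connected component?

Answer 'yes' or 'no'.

Initial components: {0,1,2,3,4,5}
Removing edge (1,5): not a bridge — component count unchanged at 1.
New components: {0,1,2,3,4,5}
Are 3 and 5 in the same component? yes

Answer: yes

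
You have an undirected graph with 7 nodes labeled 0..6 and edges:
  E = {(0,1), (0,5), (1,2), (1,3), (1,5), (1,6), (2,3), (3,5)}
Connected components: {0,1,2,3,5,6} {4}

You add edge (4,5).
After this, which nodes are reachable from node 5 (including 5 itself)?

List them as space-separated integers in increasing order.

Answer: 0 1 2 3 4 5 6

Derivation:
Before: nodes reachable from 5: {0,1,2,3,5,6}
Adding (4,5): merges 5's component with another. Reachability grows.
After: nodes reachable from 5: {0,1,2,3,4,5,6}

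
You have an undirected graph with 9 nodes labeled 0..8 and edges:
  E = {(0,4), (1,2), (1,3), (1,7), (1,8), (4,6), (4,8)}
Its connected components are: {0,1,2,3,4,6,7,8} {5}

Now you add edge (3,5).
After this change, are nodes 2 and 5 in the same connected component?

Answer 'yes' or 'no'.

Initial components: {0,1,2,3,4,6,7,8} {5}
Adding edge (3,5): merges {0,1,2,3,4,6,7,8} and {5}.
New components: {0,1,2,3,4,5,6,7,8}
Are 2 and 5 in the same component? yes

Answer: yes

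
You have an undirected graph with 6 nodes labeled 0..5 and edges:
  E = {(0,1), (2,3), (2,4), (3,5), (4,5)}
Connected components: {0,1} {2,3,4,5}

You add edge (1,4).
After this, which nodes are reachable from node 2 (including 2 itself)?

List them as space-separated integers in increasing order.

Answer: 0 1 2 3 4 5

Derivation:
Before: nodes reachable from 2: {2,3,4,5}
Adding (1,4): merges 2's component with another. Reachability grows.
After: nodes reachable from 2: {0,1,2,3,4,5}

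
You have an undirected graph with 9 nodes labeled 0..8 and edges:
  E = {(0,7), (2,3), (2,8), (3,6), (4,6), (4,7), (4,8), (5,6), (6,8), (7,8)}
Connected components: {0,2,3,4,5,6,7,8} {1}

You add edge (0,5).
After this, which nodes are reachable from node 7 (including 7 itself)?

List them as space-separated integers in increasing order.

Before: nodes reachable from 7: {0,2,3,4,5,6,7,8}
Adding (0,5): both endpoints already in same component. Reachability from 7 unchanged.
After: nodes reachable from 7: {0,2,3,4,5,6,7,8}

Answer: 0 2 3 4 5 6 7 8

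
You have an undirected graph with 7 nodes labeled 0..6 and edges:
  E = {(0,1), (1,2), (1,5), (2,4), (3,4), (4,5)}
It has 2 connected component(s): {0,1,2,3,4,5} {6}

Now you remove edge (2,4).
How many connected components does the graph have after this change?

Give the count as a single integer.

Initial component count: 2
Remove (2,4): not a bridge. Count unchanged: 2.
  After removal, components: {0,1,2,3,4,5} {6}
New component count: 2

Answer: 2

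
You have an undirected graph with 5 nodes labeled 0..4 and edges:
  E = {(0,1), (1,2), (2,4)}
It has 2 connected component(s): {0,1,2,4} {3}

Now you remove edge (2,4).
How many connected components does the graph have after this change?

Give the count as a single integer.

Answer: 3

Derivation:
Initial component count: 2
Remove (2,4): it was a bridge. Count increases: 2 -> 3.
  After removal, components: {0,1,2} {3} {4}
New component count: 3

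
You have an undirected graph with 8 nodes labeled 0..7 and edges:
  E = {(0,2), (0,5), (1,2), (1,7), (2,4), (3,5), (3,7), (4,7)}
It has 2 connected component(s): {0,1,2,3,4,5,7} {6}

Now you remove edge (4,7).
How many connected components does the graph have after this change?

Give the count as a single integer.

Initial component count: 2
Remove (4,7): not a bridge. Count unchanged: 2.
  After removal, components: {0,1,2,3,4,5,7} {6}
New component count: 2

Answer: 2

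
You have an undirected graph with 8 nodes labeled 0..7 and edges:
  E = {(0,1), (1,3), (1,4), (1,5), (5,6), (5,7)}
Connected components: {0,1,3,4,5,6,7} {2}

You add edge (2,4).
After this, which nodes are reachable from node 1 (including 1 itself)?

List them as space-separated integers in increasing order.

Before: nodes reachable from 1: {0,1,3,4,5,6,7}
Adding (2,4): merges 1's component with another. Reachability grows.
After: nodes reachable from 1: {0,1,2,3,4,5,6,7}

Answer: 0 1 2 3 4 5 6 7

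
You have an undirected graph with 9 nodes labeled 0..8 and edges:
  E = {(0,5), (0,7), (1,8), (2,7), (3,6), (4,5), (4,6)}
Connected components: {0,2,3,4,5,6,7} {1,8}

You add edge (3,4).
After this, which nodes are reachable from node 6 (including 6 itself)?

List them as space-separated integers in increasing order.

Before: nodes reachable from 6: {0,2,3,4,5,6,7}
Adding (3,4): both endpoints already in same component. Reachability from 6 unchanged.
After: nodes reachable from 6: {0,2,3,4,5,6,7}

Answer: 0 2 3 4 5 6 7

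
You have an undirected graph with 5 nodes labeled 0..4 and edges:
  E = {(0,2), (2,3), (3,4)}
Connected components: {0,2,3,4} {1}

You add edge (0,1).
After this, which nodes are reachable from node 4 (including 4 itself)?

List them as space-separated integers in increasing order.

Answer: 0 1 2 3 4

Derivation:
Before: nodes reachable from 4: {0,2,3,4}
Adding (0,1): merges 4's component with another. Reachability grows.
After: nodes reachable from 4: {0,1,2,3,4}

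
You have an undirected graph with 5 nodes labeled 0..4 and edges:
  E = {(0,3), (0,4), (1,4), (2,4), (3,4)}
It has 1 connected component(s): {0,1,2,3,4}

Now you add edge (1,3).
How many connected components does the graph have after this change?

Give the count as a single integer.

Answer: 1

Derivation:
Initial component count: 1
Add (1,3): endpoints already in same component. Count unchanged: 1.
New component count: 1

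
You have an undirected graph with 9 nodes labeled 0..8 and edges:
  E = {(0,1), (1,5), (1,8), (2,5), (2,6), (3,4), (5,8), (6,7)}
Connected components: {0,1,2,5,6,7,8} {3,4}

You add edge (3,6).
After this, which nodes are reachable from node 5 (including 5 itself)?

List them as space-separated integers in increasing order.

Answer: 0 1 2 3 4 5 6 7 8

Derivation:
Before: nodes reachable from 5: {0,1,2,5,6,7,8}
Adding (3,6): merges 5's component with another. Reachability grows.
After: nodes reachable from 5: {0,1,2,3,4,5,6,7,8}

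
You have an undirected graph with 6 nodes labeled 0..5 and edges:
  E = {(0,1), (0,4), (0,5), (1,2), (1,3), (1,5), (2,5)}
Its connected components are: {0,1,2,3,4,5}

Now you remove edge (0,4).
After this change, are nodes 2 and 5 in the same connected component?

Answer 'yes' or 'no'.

Initial components: {0,1,2,3,4,5}
Removing edge (0,4): it was a bridge — component count 1 -> 2.
New components: {0,1,2,3,5} {4}
Are 2 and 5 in the same component? yes

Answer: yes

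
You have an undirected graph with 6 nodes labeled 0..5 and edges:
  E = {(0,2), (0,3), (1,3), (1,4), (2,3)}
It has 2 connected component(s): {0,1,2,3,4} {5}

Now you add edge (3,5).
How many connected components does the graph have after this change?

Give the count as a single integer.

Initial component count: 2
Add (3,5): merges two components. Count decreases: 2 -> 1.
New component count: 1

Answer: 1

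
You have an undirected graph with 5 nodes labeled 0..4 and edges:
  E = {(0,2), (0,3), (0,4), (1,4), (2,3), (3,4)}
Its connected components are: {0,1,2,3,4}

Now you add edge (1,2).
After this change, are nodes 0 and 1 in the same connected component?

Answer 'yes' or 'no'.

Initial components: {0,1,2,3,4}
Adding edge (1,2): both already in same component {0,1,2,3,4}. No change.
New components: {0,1,2,3,4}
Are 0 and 1 in the same component? yes

Answer: yes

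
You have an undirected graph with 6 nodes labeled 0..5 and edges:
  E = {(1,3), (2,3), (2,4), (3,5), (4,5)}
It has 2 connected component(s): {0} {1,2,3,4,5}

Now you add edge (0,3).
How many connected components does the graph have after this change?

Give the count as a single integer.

Answer: 1

Derivation:
Initial component count: 2
Add (0,3): merges two components. Count decreases: 2 -> 1.
New component count: 1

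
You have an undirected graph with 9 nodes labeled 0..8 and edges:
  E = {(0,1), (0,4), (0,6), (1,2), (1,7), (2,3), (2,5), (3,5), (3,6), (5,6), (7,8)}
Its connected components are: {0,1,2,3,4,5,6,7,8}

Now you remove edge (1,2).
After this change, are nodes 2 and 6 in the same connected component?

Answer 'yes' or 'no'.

Initial components: {0,1,2,3,4,5,6,7,8}
Removing edge (1,2): not a bridge — component count unchanged at 1.
New components: {0,1,2,3,4,5,6,7,8}
Are 2 and 6 in the same component? yes

Answer: yes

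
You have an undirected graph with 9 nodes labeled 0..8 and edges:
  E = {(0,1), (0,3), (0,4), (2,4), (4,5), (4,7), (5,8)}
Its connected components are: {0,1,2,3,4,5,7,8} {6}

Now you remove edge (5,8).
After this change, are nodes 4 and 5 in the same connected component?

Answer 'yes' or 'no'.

Answer: yes

Derivation:
Initial components: {0,1,2,3,4,5,7,8} {6}
Removing edge (5,8): it was a bridge — component count 2 -> 3.
New components: {0,1,2,3,4,5,7} {6} {8}
Are 4 and 5 in the same component? yes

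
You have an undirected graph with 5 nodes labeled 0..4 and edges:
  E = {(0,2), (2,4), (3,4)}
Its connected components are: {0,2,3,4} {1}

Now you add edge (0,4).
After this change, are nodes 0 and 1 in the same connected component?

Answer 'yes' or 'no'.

Answer: no

Derivation:
Initial components: {0,2,3,4} {1}
Adding edge (0,4): both already in same component {0,2,3,4}. No change.
New components: {0,2,3,4} {1}
Are 0 and 1 in the same component? no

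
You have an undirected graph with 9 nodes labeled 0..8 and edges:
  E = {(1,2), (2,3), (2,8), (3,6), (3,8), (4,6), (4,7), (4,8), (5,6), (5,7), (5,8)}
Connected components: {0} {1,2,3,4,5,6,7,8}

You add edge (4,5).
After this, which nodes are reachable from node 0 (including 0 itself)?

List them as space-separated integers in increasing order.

Before: nodes reachable from 0: {0}
Adding (4,5): both endpoints already in same component. Reachability from 0 unchanged.
After: nodes reachable from 0: {0}

Answer: 0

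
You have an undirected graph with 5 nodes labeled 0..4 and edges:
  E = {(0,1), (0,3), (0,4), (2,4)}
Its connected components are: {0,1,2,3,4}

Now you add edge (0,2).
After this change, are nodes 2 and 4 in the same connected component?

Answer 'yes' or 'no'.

Initial components: {0,1,2,3,4}
Adding edge (0,2): both already in same component {0,1,2,3,4}. No change.
New components: {0,1,2,3,4}
Are 2 and 4 in the same component? yes

Answer: yes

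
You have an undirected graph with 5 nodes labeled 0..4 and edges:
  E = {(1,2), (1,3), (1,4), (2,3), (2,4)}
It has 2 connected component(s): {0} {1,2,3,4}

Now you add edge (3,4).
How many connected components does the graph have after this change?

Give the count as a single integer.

Answer: 2

Derivation:
Initial component count: 2
Add (3,4): endpoints already in same component. Count unchanged: 2.
New component count: 2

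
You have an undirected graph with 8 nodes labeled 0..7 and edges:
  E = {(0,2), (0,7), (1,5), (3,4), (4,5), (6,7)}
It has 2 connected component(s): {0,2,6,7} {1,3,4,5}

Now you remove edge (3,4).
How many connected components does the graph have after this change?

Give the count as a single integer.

Answer: 3

Derivation:
Initial component count: 2
Remove (3,4): it was a bridge. Count increases: 2 -> 3.
  After removal, components: {0,2,6,7} {1,4,5} {3}
New component count: 3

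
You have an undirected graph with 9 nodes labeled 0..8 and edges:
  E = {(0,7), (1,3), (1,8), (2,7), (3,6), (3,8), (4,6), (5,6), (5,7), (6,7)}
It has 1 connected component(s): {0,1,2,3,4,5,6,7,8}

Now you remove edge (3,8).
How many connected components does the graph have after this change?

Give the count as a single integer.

Answer: 1

Derivation:
Initial component count: 1
Remove (3,8): not a bridge. Count unchanged: 1.
  After removal, components: {0,1,2,3,4,5,6,7,8}
New component count: 1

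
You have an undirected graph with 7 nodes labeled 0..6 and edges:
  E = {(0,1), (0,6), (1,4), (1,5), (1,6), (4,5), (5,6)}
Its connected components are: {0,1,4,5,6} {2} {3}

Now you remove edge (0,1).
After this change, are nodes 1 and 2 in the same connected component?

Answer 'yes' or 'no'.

Answer: no

Derivation:
Initial components: {0,1,4,5,6} {2} {3}
Removing edge (0,1): not a bridge — component count unchanged at 3.
New components: {0,1,4,5,6} {2} {3}
Are 1 and 2 in the same component? no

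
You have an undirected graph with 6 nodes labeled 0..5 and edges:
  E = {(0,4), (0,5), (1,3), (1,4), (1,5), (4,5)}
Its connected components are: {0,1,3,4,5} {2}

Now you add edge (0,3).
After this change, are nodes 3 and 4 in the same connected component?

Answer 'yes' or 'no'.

Answer: yes

Derivation:
Initial components: {0,1,3,4,5} {2}
Adding edge (0,3): both already in same component {0,1,3,4,5}. No change.
New components: {0,1,3,4,5} {2}
Are 3 and 4 in the same component? yes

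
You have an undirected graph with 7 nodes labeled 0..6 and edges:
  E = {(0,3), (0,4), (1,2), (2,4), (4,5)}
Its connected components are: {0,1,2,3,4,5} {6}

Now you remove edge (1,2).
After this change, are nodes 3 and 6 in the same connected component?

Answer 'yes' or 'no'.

Answer: no

Derivation:
Initial components: {0,1,2,3,4,5} {6}
Removing edge (1,2): it was a bridge — component count 2 -> 3.
New components: {0,2,3,4,5} {1} {6}
Are 3 and 6 in the same component? no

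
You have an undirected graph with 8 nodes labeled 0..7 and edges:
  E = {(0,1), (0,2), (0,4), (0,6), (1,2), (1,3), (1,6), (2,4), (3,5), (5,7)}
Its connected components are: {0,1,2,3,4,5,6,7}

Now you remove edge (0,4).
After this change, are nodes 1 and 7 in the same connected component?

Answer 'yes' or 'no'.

Initial components: {0,1,2,3,4,5,6,7}
Removing edge (0,4): not a bridge — component count unchanged at 1.
New components: {0,1,2,3,4,5,6,7}
Are 1 and 7 in the same component? yes

Answer: yes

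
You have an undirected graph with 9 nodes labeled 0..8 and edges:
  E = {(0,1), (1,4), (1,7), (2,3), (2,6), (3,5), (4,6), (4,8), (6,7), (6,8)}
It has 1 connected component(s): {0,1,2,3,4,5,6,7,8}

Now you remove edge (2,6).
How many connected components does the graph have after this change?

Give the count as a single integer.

Answer: 2

Derivation:
Initial component count: 1
Remove (2,6): it was a bridge. Count increases: 1 -> 2.
  After removal, components: {0,1,4,6,7,8} {2,3,5}
New component count: 2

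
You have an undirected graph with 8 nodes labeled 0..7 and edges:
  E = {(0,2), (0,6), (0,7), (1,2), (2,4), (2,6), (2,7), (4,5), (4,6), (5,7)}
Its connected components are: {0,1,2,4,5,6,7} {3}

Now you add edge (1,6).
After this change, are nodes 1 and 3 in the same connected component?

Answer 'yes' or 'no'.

Initial components: {0,1,2,4,5,6,7} {3}
Adding edge (1,6): both already in same component {0,1,2,4,5,6,7}. No change.
New components: {0,1,2,4,5,6,7} {3}
Are 1 and 3 in the same component? no

Answer: no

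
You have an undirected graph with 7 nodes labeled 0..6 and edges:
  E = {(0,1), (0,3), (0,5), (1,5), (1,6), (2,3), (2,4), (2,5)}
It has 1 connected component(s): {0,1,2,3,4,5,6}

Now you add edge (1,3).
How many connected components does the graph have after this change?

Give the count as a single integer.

Initial component count: 1
Add (1,3): endpoints already in same component. Count unchanged: 1.
New component count: 1

Answer: 1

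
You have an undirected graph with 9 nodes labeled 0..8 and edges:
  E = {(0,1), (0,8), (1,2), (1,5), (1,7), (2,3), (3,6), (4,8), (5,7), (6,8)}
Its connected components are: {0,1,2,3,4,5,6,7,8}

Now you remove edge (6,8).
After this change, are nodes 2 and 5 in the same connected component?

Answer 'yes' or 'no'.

Initial components: {0,1,2,3,4,5,6,7,8}
Removing edge (6,8): not a bridge — component count unchanged at 1.
New components: {0,1,2,3,4,5,6,7,8}
Are 2 and 5 in the same component? yes

Answer: yes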